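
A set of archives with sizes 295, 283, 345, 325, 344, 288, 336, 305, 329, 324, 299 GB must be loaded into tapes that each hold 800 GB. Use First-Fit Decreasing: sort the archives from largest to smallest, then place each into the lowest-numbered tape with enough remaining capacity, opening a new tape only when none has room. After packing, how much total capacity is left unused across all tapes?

1327

Sorted descending: 345, 344, 336, 329, 325, 324, 305, 299, 295, 288, 283.
tape 1: place 345 GB, 455 GB left
tape 1: place 344 GB, 111 GB left
tape 2: place 336 GB, 464 GB left
tape 2: place 329 GB, 135 GB left
tape 3: place 325 GB, 475 GB left
tape 3: place 324 GB, 151 GB left
tape 4: place 305 GB, 495 GB left
tape 4: place 299 GB, 196 GB left
tape 5: place 295 GB, 505 GB left
tape 5: place 288 GB, 217 GB left
tape 6: place 283 GB, 517 GB left
6 tapes × 800 GB = 4800 GB; used 3473 GB; unused 1327 GB.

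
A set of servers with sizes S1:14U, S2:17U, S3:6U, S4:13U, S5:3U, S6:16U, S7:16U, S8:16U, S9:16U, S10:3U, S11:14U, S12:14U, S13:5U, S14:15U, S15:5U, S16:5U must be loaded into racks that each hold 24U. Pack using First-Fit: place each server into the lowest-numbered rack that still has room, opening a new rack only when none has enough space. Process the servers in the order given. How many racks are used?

Put S1 (14U) in rack 1; 10U remain.
Put S2 (17U) in rack 2; 7U remain.
Put S3 (6U) in rack 1; 4U remain.
Put S4 (13U) in rack 3; 11U remain.
Put S5 (3U) in rack 1; 1U remain.
Put S6 (16U) in rack 4; 8U remain.
Put S7 (16U) in rack 5; 8U remain.
Put S8 (16U) in rack 6; 8U remain.
Put S9 (16U) in rack 7; 8U remain.
Put S10 (3U) in rack 2; 4U remain.
Put S11 (14U) in rack 8; 10U remain.
Put S12 (14U) in rack 9; 10U remain.
Put S13 (5U) in rack 3; 6U remain.
Put S14 (15U) in rack 10; 9U remain.
Put S15 (5U) in rack 3; 1U remain.
Put S16 (5U) in rack 4; 3U remain.

10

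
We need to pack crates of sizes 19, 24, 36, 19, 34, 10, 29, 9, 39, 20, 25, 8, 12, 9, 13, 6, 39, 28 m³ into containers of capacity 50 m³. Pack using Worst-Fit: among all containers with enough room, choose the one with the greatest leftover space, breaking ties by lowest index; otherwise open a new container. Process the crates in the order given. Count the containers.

9

container 1: place 19 m³, 31 m³ left
container 1: place 24 m³, 7 m³ left
container 2: place 36 m³, 14 m³ left
container 3: place 19 m³, 31 m³ left
container 4: place 34 m³, 16 m³ left
container 3: place 10 m³, 21 m³ left
container 5: place 29 m³, 21 m³ left
container 3: place 9 m³, 12 m³ left
container 6: place 39 m³, 11 m³ left
container 5: place 20 m³, 1 m³ left
container 7: place 25 m³, 25 m³ left
container 7: place 8 m³, 17 m³ left
container 7: place 12 m³, 5 m³ left
container 4: place 9 m³, 7 m³ left
container 2: place 13 m³, 1 m³ left
container 3: place 6 m³, 6 m³ left
container 8: place 39 m³, 11 m³ left
container 9: place 28 m³, 22 m³ left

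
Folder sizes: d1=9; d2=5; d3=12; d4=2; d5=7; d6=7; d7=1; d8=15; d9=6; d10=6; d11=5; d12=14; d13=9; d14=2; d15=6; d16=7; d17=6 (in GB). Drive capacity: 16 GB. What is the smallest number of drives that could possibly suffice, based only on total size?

Total size = 9 + 5 + 12 + 2 + 7 + 7 + 1 + 15 + 6 + 6 + 5 + 14 + 9 + 2 + 6 + 7 + 6 = 119 GB.
⌈119 / 16⌉ = 8.

8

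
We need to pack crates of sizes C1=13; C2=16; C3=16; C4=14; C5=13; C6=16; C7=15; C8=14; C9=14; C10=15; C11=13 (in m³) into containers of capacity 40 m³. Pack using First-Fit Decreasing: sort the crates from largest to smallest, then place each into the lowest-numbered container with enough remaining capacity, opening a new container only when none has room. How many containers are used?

5

Sorted descending: 16, 16, 16, 15, 15, 14, 14, 14, 13, 13, 13.
container 1: place 16 m³, 24 m³ left
container 1: place 16 m³, 8 m³ left
container 2: place 16 m³, 24 m³ left
container 2: place 15 m³, 9 m³ left
container 3: place 15 m³, 25 m³ left
container 3: place 14 m³, 11 m³ left
container 4: place 14 m³, 26 m³ left
container 4: place 14 m³, 12 m³ left
container 5: place 13 m³, 27 m³ left
container 5: place 13 m³, 14 m³ left
container 5: place 13 m³, 1 m³ left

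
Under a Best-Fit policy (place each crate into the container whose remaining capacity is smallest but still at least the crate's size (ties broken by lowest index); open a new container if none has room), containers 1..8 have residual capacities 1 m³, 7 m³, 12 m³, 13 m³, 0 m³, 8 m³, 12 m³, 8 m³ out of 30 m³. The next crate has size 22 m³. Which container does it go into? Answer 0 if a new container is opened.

0

No container has ≥ 22 m³ free, so a new container is opened.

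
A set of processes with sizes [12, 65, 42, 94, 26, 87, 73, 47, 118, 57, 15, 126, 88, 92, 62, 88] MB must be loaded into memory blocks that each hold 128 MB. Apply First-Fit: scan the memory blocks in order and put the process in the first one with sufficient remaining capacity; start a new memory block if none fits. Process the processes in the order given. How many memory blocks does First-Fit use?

10 memory blocks

12 MB → memory block 1 (remaining 116 MB)
65 MB → memory block 1 (remaining 51 MB)
42 MB → memory block 1 (remaining 9 MB)
94 MB → memory block 2 (remaining 34 MB)
26 MB → memory block 2 (remaining 8 MB)
87 MB → memory block 3 (remaining 41 MB)
73 MB → memory block 4 (remaining 55 MB)
47 MB → memory block 4 (remaining 8 MB)
118 MB → memory block 5 (remaining 10 MB)
57 MB → memory block 6 (remaining 71 MB)
15 MB → memory block 3 (remaining 26 MB)
126 MB → memory block 7 (remaining 2 MB)
88 MB → memory block 8 (remaining 40 MB)
92 MB → memory block 9 (remaining 36 MB)
62 MB → memory block 6 (remaining 9 MB)
88 MB → memory block 10 (remaining 40 MB)
Final memory blocks: [12,65,42] [94,26] [87,15] [73,47] [118] [57,62] [126] [88] [92] [88].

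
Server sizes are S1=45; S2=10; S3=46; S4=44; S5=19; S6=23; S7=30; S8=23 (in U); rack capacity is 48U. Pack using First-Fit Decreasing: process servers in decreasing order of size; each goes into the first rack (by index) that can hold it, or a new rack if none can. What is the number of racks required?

Sorted descending: 46, 45, 44, 30, 23, 23, 19, 10.
Put 46U in rack 1; 2U remain.
Put 45U in rack 2; 3U remain.
Put 44U in rack 3; 4U remain.
Put 30U in rack 4; 18U remain.
Put 23U in rack 5; 25U remain.
Put 23U in rack 5; 2U remain.
Put 19U in rack 6; 29U remain.
Put 10U in rack 4; 8U remain.
Final racks: [46] [45] [44] [30,10] [23,23] [19].

6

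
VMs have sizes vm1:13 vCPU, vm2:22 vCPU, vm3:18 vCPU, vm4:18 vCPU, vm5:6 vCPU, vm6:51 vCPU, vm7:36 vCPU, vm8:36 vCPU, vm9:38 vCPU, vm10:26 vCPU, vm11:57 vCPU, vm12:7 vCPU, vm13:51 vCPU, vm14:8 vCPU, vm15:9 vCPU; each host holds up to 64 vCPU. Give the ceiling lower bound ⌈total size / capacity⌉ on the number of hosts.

Total size = 13 + 22 + 18 + 18 + 6 + 51 + 36 + 36 + 38 + 26 + 57 + 7 + 51 + 8 + 9 = 396 vCPU.
⌈396 / 64⌉ = 7.

7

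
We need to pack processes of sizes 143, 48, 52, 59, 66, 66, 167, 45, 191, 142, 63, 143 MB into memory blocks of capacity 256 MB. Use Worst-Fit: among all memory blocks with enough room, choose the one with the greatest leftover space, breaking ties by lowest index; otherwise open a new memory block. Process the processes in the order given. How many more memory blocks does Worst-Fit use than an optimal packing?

1

Worst-Fit: [143,48,52] [59,66,66] [167,45] [191] [142,63] [143] → 6 memory blocks.
Total size 1185 MB; any packing needs at least ⌈1185/256⌉ = 5 memory blocks.
An optimal packing achieves that bound: [191,63] [167,66] [143,66,45] [143,59,52] [142,48] → 5 memory blocks.
Excess: 6 − 5 = 1.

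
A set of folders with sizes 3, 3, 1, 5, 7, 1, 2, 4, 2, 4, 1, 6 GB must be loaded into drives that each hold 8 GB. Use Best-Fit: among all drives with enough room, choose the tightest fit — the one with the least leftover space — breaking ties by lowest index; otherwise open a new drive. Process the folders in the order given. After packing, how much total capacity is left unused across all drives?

9

drive 1: place 3 GB, 5 GB left
drive 1: place 3 GB, 2 GB left
drive 1: place 1 GB, 1 GB left
drive 2: place 5 GB, 3 GB left
drive 3: place 7 GB, 1 GB left
drive 1: place 1 GB, 0 GB left
drive 2: place 2 GB, 1 GB left
drive 4: place 4 GB, 4 GB left
drive 4: place 2 GB, 2 GB left
drive 5: place 4 GB, 4 GB left
drive 2: place 1 GB, 0 GB left
drive 6: place 6 GB, 2 GB left
6 drives × 8 GB = 48 GB; used 39 GB; unused 9 GB.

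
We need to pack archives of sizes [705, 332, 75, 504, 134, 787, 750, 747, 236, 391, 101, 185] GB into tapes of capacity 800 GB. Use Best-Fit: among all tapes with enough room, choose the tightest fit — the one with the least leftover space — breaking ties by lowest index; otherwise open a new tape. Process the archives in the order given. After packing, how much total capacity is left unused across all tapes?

653

tape 1: place 705 GB, 95 GB left
tape 2: place 332 GB, 468 GB left
tape 1: place 75 GB, 20 GB left
tape 3: place 504 GB, 296 GB left
tape 3: place 134 GB, 162 GB left
tape 4: place 787 GB, 13 GB left
tape 5: place 750 GB, 50 GB left
tape 6: place 747 GB, 53 GB left
tape 2: place 236 GB, 232 GB left
tape 7: place 391 GB, 409 GB left
tape 3: place 101 GB, 61 GB left
tape 2: place 185 GB, 47 GB left
7 tapes × 800 GB = 5600 GB; used 4947 GB; unused 653 GB.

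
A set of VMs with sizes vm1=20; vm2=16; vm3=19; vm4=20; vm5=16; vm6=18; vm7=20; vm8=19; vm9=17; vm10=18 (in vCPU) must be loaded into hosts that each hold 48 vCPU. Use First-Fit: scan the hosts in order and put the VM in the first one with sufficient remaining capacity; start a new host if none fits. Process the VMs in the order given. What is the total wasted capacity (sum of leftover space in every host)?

vm1 (20 vCPU) → host 1 (remaining 28 vCPU)
vm2 (16 vCPU) → host 1 (remaining 12 vCPU)
vm3 (19 vCPU) → host 2 (remaining 29 vCPU)
vm4 (20 vCPU) → host 2 (remaining 9 vCPU)
vm5 (16 vCPU) → host 3 (remaining 32 vCPU)
vm6 (18 vCPU) → host 3 (remaining 14 vCPU)
vm7 (20 vCPU) → host 4 (remaining 28 vCPU)
vm8 (19 vCPU) → host 4 (remaining 9 vCPU)
vm9 (17 vCPU) → host 5 (remaining 31 vCPU)
vm10 (18 vCPU) → host 5 (remaining 13 vCPU)
5 hosts × 48 vCPU = 240 vCPU; used 183 vCPU; unused 57 vCPU.

57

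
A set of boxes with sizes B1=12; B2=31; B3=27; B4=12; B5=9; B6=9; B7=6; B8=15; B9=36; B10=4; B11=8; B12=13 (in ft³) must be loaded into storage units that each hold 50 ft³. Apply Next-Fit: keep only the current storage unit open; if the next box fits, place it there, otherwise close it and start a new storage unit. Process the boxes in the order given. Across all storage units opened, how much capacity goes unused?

Put B1 (12 ft³) in storage unit 1; 38 ft³ remain.
Put B2 (31 ft³) in storage unit 1; 7 ft³ remain.
Put B3 (27 ft³) in storage unit 2; 23 ft³ remain.
Put B4 (12 ft³) in storage unit 2; 11 ft³ remain.
Put B5 (9 ft³) in storage unit 2; 2 ft³ remain.
Put B6 (9 ft³) in storage unit 3; 41 ft³ remain.
Put B7 (6 ft³) in storage unit 3; 35 ft³ remain.
Put B8 (15 ft³) in storage unit 3; 20 ft³ remain.
Put B9 (36 ft³) in storage unit 4; 14 ft³ remain.
Put B10 (4 ft³) in storage unit 4; 10 ft³ remain.
Put B11 (8 ft³) in storage unit 4; 2 ft³ remain.
Put B12 (13 ft³) in storage unit 5; 37 ft³ remain.
5 storage units × 50 ft³ = 250 ft³; used 182 ft³; unused 68 ft³.

68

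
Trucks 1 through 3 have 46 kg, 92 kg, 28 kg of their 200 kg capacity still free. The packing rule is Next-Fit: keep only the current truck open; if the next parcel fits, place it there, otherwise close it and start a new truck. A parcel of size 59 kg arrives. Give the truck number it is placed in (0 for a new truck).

Next-Fit only looks at truck 3, which has 28 kg free.
59 kg does not fit, so a new truck is opened.

0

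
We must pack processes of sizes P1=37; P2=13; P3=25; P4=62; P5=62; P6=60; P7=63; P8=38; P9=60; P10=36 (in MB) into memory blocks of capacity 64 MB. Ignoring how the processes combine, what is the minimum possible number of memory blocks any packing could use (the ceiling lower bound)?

Total size = 37 + 13 + 25 + 62 + 62 + 60 + 63 + 38 + 60 + 36 = 456 MB.
⌈456 / 64⌉ = 8.

8 memory blocks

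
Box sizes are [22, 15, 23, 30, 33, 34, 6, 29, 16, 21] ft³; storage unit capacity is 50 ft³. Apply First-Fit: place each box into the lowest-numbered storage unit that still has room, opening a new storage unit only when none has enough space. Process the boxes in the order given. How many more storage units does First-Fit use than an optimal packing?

First-Fit: [22,15,6] [23,16] [30] [33] [34] [29,21] → 6 storage units.
Total size 229 ft³; any packing needs at least ⌈229/50⌉ = 5 storage units.
An optimal packing achieves that bound: [34,16] [33,15] [30,6] [29,21] [23,22] → 5 storage units.
Excess: 6 − 5 = 1.

1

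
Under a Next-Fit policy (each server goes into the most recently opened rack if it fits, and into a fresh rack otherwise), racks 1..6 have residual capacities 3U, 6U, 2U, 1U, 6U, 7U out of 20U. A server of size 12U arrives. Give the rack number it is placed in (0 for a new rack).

0

Next-Fit only looks at rack 6, which has 7U free.
12U does not fit, so a new rack is opened.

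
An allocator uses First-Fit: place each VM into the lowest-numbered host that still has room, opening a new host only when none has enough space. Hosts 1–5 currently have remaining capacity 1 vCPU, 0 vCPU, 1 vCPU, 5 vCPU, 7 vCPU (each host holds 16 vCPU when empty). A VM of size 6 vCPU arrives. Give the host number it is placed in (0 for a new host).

5

Hosts with room: host 5 (7 vCPU).
The first with room is host 5.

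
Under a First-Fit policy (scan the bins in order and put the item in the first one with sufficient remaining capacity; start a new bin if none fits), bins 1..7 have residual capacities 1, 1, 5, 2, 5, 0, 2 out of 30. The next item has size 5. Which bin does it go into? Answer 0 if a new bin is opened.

Bins with room: bin 3 (5), bin 5 (5).
The first with room is bin 3.

3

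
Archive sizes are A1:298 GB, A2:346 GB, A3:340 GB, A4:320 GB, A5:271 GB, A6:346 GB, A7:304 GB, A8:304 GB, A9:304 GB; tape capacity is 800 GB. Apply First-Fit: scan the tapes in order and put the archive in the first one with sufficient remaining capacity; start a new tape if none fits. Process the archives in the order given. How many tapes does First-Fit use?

5 tapes

A1 (298 GB) → tape 1 (remaining 502 GB)
A2 (346 GB) → tape 1 (remaining 156 GB)
A3 (340 GB) → tape 2 (remaining 460 GB)
A4 (320 GB) → tape 2 (remaining 140 GB)
A5 (271 GB) → tape 3 (remaining 529 GB)
A6 (346 GB) → tape 3 (remaining 183 GB)
A7 (304 GB) → tape 4 (remaining 496 GB)
A8 (304 GB) → tape 4 (remaining 192 GB)
A9 (304 GB) → tape 5 (remaining 496 GB)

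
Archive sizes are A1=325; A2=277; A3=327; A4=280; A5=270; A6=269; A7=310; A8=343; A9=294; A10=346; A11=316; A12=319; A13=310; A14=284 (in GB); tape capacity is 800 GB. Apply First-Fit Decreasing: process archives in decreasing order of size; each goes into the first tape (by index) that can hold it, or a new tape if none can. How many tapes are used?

Sorted descending: 346, 343, 327, 325, 319, 316, 310, 310, 294, 284, 280, 277, 270, 269.
tape 1: place 346 GB, 454 GB left
tape 1: place 343 GB, 111 GB left
tape 2: place 327 GB, 473 GB left
tape 2: place 325 GB, 148 GB left
tape 3: place 319 GB, 481 GB left
tape 3: place 316 GB, 165 GB left
tape 4: place 310 GB, 490 GB left
tape 4: place 310 GB, 180 GB left
tape 5: place 294 GB, 506 GB left
tape 5: place 284 GB, 222 GB left
tape 6: place 280 GB, 520 GB left
tape 6: place 277 GB, 243 GB left
tape 7: place 270 GB, 530 GB left
tape 7: place 269 GB, 261 GB left

7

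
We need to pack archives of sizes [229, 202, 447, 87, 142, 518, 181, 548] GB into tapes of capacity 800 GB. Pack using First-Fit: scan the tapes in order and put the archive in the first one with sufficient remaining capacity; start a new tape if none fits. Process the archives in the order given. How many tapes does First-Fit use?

4 tapes

Put 229 GB in tape 1; 571 GB remain.
Put 202 GB in tape 1; 369 GB remain.
Put 447 GB in tape 2; 353 GB remain.
Put 87 GB in tape 1; 282 GB remain.
Put 142 GB in tape 1; 140 GB remain.
Put 518 GB in tape 3; 282 GB remain.
Put 181 GB in tape 2; 172 GB remain.
Put 548 GB in tape 4; 252 GB remain.
Final tapes: [229,202,87,142] [447,181] [518] [548].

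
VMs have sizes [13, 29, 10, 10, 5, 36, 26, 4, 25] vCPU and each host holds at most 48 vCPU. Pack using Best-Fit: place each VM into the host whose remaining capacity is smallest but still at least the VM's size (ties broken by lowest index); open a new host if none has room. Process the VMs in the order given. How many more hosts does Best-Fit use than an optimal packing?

0

Best-Fit: [13,29,5] [10,10,26] [36,4] [25] → 4 hosts.
Total size 158 vCPU; any packing needs at least ⌈158/48⌉ = 4 hosts.
So 4 is already optimal.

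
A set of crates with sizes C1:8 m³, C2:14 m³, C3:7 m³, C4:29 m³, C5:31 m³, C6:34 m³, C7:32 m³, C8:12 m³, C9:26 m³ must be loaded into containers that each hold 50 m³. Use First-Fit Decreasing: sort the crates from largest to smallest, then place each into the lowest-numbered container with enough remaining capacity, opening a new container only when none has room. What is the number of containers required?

Sorted descending: 34, 32, 31, 29, 26, 14, 12, 8, 7.
Put 34 m³ in container 1; 16 m³ remain.
Put 32 m³ in container 2; 18 m³ remain.
Put 31 m³ in container 3; 19 m³ remain.
Put 29 m³ in container 4; 21 m³ remain.
Put 26 m³ in container 5; 24 m³ remain.
Put 14 m³ in container 1; 2 m³ remain.
Put 12 m³ in container 2; 6 m³ remain.
Put 8 m³ in container 3; 11 m³ remain.
Put 7 m³ in container 3; 4 m³ remain.

5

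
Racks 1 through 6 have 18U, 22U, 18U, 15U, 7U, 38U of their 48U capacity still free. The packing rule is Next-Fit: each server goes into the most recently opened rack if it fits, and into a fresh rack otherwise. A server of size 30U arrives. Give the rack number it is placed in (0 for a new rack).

6

Next-Fit only looks at rack 6, which has 38U free.
30U fits there.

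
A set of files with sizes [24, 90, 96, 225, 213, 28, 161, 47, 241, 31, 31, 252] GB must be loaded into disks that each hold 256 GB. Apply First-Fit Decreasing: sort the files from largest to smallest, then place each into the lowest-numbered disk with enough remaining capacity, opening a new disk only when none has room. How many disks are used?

Sorted descending: 252, 241, 225, 213, 161, 96, 90, 47, 31, 31, 28, 24.
disk 1: place 252 GB, 4 GB left
disk 2: place 241 GB, 15 GB left
disk 3: place 225 GB, 31 GB left
disk 4: place 213 GB, 43 GB left
disk 5: place 161 GB, 95 GB left
disk 6: place 96 GB, 160 GB left
disk 5: place 90 GB, 5 GB left
disk 6: place 47 GB, 113 GB left
disk 3: place 31 GB, 0 GB left
disk 4: place 31 GB, 12 GB left
disk 6: place 28 GB, 85 GB left
disk 6: place 24 GB, 61 GB left

6 disks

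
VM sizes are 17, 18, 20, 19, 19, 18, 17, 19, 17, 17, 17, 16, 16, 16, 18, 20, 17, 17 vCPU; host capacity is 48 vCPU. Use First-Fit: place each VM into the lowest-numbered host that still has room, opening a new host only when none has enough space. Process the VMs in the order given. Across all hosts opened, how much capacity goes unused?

114

17 vCPU → host 1 (remaining 31 vCPU)
18 vCPU → host 1 (remaining 13 vCPU)
20 vCPU → host 2 (remaining 28 vCPU)
19 vCPU → host 2 (remaining 9 vCPU)
19 vCPU → host 3 (remaining 29 vCPU)
18 vCPU → host 3 (remaining 11 vCPU)
17 vCPU → host 4 (remaining 31 vCPU)
19 vCPU → host 4 (remaining 12 vCPU)
17 vCPU → host 5 (remaining 31 vCPU)
17 vCPU → host 5 (remaining 14 vCPU)
17 vCPU → host 6 (remaining 31 vCPU)
16 vCPU → host 6 (remaining 15 vCPU)
16 vCPU → host 7 (remaining 32 vCPU)
16 vCPU → host 7 (remaining 16 vCPU)
18 vCPU → host 8 (remaining 30 vCPU)
20 vCPU → host 8 (remaining 10 vCPU)
17 vCPU → host 9 (remaining 31 vCPU)
17 vCPU → host 9 (remaining 14 vCPU)
9 hosts × 48 vCPU = 432 vCPU; used 318 vCPU; unused 114 vCPU.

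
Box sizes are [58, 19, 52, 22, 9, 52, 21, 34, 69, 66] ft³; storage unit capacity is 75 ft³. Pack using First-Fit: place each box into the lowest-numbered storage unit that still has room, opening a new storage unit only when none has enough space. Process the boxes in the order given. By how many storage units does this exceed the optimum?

0

First-Fit: [58,9] [19,52] [22,52] [21,34] [69] [66] → 6 storage units.
Total size 402 ft³; any packing needs at least ⌈402/75⌉ = 6 storage units.
So 6 is already optimal.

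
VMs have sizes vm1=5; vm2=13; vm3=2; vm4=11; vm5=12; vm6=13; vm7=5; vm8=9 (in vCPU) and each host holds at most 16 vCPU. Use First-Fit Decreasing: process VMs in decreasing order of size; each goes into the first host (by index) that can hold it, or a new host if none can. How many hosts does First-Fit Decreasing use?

Sorted descending: 13, 13, 12, 11, 9, 5, 5, 2.
Put 13 vCPU in host 1; 3 vCPU remain.
Put 13 vCPU in host 2; 3 vCPU remain.
Put 12 vCPU in host 3; 4 vCPU remain.
Put 11 vCPU in host 4; 5 vCPU remain.
Put 9 vCPU in host 5; 7 vCPU remain.
Put 5 vCPU in host 4; 0 vCPU remain.
Put 5 vCPU in host 5; 2 vCPU remain.
Put 2 vCPU in host 1; 1 vCPU remain.

5 hosts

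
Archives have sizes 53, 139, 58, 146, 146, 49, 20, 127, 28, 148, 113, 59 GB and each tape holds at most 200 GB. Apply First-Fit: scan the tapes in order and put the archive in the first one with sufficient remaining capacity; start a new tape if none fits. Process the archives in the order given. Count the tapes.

7 tapes

tape 1: place 53 GB, 147 GB left
tape 1: place 139 GB, 8 GB left
tape 2: place 58 GB, 142 GB left
tape 3: place 146 GB, 54 GB left
tape 4: place 146 GB, 54 GB left
tape 2: place 49 GB, 93 GB left
tape 2: place 20 GB, 73 GB left
tape 5: place 127 GB, 73 GB left
tape 2: place 28 GB, 45 GB left
tape 6: place 148 GB, 52 GB left
tape 7: place 113 GB, 87 GB left
tape 5: place 59 GB, 14 GB left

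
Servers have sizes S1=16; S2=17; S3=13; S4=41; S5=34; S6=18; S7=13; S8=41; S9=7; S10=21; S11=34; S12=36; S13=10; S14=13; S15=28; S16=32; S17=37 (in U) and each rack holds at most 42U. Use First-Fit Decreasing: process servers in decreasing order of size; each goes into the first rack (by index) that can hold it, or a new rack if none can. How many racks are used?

11 racks

Sorted descending: 41, 41, 37, 36, 34, 34, 32, 28, 21, 18, 17, 16, 13, 13, 13, 10, 7.
rack 1: place 41U, 1U left
rack 2: place 41U, 1U left
rack 3: place 37U, 5U left
rack 4: place 36U, 6U left
rack 5: place 34U, 8U left
rack 6: place 34U, 8U left
rack 7: place 32U, 10U left
rack 8: place 28U, 14U left
rack 9: place 21U, 21U left
rack 9: place 18U, 3U left
rack 10: place 17U, 25U left
rack 10: place 16U, 9U left
rack 8: place 13U, 1U left
rack 11: place 13U, 29U left
rack 11: place 13U, 16U left
rack 7: place 10U, 0U left
rack 5: place 7U, 1U left
Final racks: [41] [41] [37] [36] [34,7] [34] [32,10] [28,13] [21,18] [17,16] [13,13].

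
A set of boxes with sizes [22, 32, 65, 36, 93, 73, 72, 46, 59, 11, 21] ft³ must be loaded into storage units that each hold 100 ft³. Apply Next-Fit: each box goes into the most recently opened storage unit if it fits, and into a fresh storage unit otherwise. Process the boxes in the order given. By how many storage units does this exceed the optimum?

2

Next-Fit: [22,32] [65] [36] [93] [73] [72] [46] [59,11,21] → 8 storage units.
Total size 530 ft³; any packing needs at least ⌈530/100⌉ = 6 storage units.
An optimal packing achieves that bound: [93] [73,22] [72,21] [65,32] [59,36] [46,11] → 6 storage units.
Excess: 8 − 6 = 2.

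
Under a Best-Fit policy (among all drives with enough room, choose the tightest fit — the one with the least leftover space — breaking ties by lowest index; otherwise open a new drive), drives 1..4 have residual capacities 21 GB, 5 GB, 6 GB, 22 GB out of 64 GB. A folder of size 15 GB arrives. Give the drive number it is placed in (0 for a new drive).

1

Drives with room: drive 1 (21 GB), drive 4 (22 GB).
Tightest fit is drive 1 with 21 GB free.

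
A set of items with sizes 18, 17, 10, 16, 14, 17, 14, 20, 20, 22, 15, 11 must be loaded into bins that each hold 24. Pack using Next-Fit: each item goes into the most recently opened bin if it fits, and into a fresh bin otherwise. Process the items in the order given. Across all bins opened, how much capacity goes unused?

bin 1: place 18, 6 left
bin 2: place 17, 7 left
bin 3: place 10, 14 left
bin 4: place 16, 8 left
bin 5: place 14, 10 left
bin 6: place 17, 7 left
bin 7: place 14, 10 left
bin 8: place 20, 4 left
bin 9: place 20, 4 left
bin 10: place 22, 2 left
bin 11: place 15, 9 left
bin 12: place 11, 13 left
12 bins × 24 = 288; used 194; unused 94.

94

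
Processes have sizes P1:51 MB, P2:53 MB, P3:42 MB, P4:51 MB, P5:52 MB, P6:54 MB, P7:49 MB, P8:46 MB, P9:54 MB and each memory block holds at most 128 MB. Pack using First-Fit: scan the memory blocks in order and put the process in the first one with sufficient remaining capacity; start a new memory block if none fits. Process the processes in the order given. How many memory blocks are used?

5 memory blocks

P1 (51 MB) → memory block 1 (remaining 77 MB)
P2 (53 MB) → memory block 1 (remaining 24 MB)
P3 (42 MB) → memory block 2 (remaining 86 MB)
P4 (51 MB) → memory block 2 (remaining 35 MB)
P5 (52 MB) → memory block 3 (remaining 76 MB)
P6 (54 MB) → memory block 3 (remaining 22 MB)
P7 (49 MB) → memory block 4 (remaining 79 MB)
P8 (46 MB) → memory block 4 (remaining 33 MB)
P9 (54 MB) → memory block 5 (remaining 74 MB)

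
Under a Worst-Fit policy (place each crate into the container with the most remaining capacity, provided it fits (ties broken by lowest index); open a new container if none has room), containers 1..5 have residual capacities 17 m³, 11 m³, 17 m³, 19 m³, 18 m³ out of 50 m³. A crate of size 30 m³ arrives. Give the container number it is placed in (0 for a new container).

No container has ≥ 30 m³ free, so a new container is opened.

0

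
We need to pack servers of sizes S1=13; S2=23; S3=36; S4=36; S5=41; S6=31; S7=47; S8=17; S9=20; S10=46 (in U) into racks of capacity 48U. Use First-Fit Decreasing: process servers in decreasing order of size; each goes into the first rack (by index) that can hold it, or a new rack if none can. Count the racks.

8 racks

Sorted descending: 47, 46, 41, 36, 36, 31, 23, 20, 17, 13.
rack 1: place 47U, 1U left
rack 2: place 46U, 2U left
rack 3: place 41U, 7U left
rack 4: place 36U, 12U left
rack 5: place 36U, 12U left
rack 6: place 31U, 17U left
rack 7: place 23U, 25U left
rack 7: place 20U, 5U left
rack 6: place 17U, 0U left
rack 8: place 13U, 35U left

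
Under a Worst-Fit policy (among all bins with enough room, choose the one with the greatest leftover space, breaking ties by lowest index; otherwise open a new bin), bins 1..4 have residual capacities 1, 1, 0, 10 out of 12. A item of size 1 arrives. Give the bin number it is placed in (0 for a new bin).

4

Bins with room: bin 1 (1), bin 2 (1), bin 4 (10).
Most room is bin 4 with 10 free.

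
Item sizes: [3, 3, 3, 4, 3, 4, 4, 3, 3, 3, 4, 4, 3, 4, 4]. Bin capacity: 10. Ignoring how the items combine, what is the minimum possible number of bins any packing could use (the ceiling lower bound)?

6 bins

Total size = 3 + 3 + 3 + 4 + 3 + 4 + 4 + 3 + 3 + 3 + 4 + 4 + 3 + 4 + 4 = 52.
⌈52 / 10⌉ = 6.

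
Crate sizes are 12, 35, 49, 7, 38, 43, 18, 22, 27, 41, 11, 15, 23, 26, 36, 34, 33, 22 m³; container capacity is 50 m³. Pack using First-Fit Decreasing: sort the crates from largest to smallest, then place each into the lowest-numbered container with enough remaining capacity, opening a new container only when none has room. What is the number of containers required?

Sorted descending: 49, 43, 41, 38, 36, 35, 34, 33, 27, 26, 23, 22, 22, 18, 15, 12, 11, 7.
container 1: place 49 m³, 1 m³ left
container 2: place 43 m³, 7 m³ left
container 3: place 41 m³, 9 m³ left
container 4: place 38 m³, 12 m³ left
container 5: place 36 m³, 14 m³ left
container 6: place 35 m³, 15 m³ left
container 7: place 34 m³, 16 m³ left
container 8: place 33 m³, 17 m³ left
container 9: place 27 m³, 23 m³ left
container 10: place 26 m³, 24 m³ left
container 9: place 23 m³, 0 m³ left
container 10: place 22 m³, 2 m³ left
container 11: place 22 m³, 28 m³ left
container 11: place 18 m³, 10 m³ left
container 6: place 15 m³, 0 m³ left
container 4: place 12 m³, 0 m³ left
container 5: place 11 m³, 3 m³ left
container 2: place 7 m³, 0 m³ left

11 containers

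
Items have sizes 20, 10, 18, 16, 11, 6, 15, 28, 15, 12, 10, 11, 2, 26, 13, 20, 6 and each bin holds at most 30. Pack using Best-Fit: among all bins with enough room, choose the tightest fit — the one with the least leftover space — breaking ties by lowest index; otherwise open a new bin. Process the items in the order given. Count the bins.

bin 1: place 20, 10 left
bin 1: place 10, 0 left
bin 2: place 18, 12 left
bin 3: place 16, 14 left
bin 2: place 11, 1 left
bin 3: place 6, 8 left
bin 4: place 15, 15 left
bin 5: place 28, 2 left
bin 4: place 15, 0 left
bin 6: place 12, 18 left
bin 6: place 10, 8 left
bin 7: place 11, 19 left
bin 5: place 2, 0 left
bin 8: place 26, 4 left
bin 7: place 13, 6 left
bin 9: place 20, 10 left
bin 7: place 6, 0 left
Final bins: [20,10] [18,11] [16,6] [15,15] [28,2] [12,10] [11,13,6] [26] [20].

9 bins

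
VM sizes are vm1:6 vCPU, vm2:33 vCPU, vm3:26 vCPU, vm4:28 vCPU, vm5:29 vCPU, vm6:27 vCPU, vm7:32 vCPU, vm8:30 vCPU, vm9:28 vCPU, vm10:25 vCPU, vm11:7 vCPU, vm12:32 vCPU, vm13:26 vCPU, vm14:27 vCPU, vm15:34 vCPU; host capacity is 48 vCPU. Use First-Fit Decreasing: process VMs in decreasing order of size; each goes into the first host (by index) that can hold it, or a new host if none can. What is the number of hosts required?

13 hosts

Sorted descending: 34, 33, 32, 32, 30, 29, 28, 28, 27, 27, 26, 26, 25, 7, 6.
host 1: place 34 vCPU, 14 vCPU left
host 2: place 33 vCPU, 15 vCPU left
host 3: place 32 vCPU, 16 vCPU left
host 4: place 32 vCPU, 16 vCPU left
host 5: place 30 vCPU, 18 vCPU left
host 6: place 29 vCPU, 19 vCPU left
host 7: place 28 vCPU, 20 vCPU left
host 8: place 28 vCPU, 20 vCPU left
host 9: place 27 vCPU, 21 vCPU left
host 10: place 27 vCPU, 21 vCPU left
host 11: place 26 vCPU, 22 vCPU left
host 12: place 26 vCPU, 22 vCPU left
host 13: place 25 vCPU, 23 vCPU left
host 1: place 7 vCPU, 7 vCPU left
host 1: place 6 vCPU, 1 vCPU left
Final hosts: [34,7,6] [33] [32] [32] [30] [29] [28] [28] [27] [27] [26] [26] [25].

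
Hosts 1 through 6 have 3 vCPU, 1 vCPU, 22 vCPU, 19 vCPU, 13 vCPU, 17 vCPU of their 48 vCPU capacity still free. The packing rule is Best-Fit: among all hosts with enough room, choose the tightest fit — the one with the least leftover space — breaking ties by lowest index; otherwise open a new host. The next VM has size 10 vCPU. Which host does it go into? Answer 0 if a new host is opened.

5

Hosts with room: host 3 (22 vCPU), host 4 (19 vCPU), host 5 (13 vCPU), host 6 (17 vCPU).
Tightest fit is host 5 with 13 vCPU free.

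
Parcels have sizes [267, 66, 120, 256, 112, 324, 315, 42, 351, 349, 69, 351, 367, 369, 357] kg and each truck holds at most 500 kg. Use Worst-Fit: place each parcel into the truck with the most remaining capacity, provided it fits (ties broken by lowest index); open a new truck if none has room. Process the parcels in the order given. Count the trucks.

267 kg → truck 1 (remaining 233 kg)
66 kg → truck 1 (remaining 167 kg)
120 kg → truck 1 (remaining 47 kg)
256 kg → truck 2 (remaining 244 kg)
112 kg → truck 2 (remaining 132 kg)
324 kg → truck 3 (remaining 176 kg)
315 kg → truck 4 (remaining 185 kg)
42 kg → truck 4 (remaining 143 kg)
351 kg → truck 5 (remaining 149 kg)
349 kg → truck 6 (remaining 151 kg)
69 kg → truck 3 (remaining 107 kg)
351 kg → truck 7 (remaining 149 kg)
367 kg → truck 8 (remaining 133 kg)
369 kg → truck 9 (remaining 131 kg)
357 kg → truck 10 (remaining 143 kg)

10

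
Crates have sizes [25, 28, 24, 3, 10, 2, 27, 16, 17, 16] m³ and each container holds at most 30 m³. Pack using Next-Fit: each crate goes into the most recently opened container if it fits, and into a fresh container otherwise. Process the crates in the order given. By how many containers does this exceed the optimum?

1

Next-Fit: [25] [28] [24,3] [10,2] [27] [16] [17] [16] → 8 containers.
7 crates exceed 15 m³ (half the capacity), and no two of those can share a container, so at least 7 containers are needed.
An optimal packing achieves that bound: [28,2] [27,3] [25] [24] [17,10] [16] [16] → 7 containers.
Excess: 8 − 7 = 1.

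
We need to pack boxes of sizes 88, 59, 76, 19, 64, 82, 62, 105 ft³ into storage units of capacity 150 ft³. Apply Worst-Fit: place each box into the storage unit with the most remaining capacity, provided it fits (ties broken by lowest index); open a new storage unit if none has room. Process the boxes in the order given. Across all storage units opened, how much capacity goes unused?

195

storage unit 1: place 88 ft³, 62 ft³ left
storage unit 1: place 59 ft³, 3 ft³ left
storage unit 2: place 76 ft³, 74 ft³ left
storage unit 2: place 19 ft³, 55 ft³ left
storage unit 3: place 64 ft³, 86 ft³ left
storage unit 3: place 82 ft³, 4 ft³ left
storage unit 4: place 62 ft³, 88 ft³ left
storage unit 5: place 105 ft³, 45 ft³ left
5 storage units × 150 ft³ = 750 ft³; used 555 ft³; unused 195 ft³.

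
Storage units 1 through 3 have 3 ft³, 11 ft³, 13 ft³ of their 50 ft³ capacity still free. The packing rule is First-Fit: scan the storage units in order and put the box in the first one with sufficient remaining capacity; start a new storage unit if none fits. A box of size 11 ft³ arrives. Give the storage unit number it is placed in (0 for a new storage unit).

2

Storage units with room: storage unit 2 (11 ft³), storage unit 3 (13 ft³).
The first with room is storage unit 2.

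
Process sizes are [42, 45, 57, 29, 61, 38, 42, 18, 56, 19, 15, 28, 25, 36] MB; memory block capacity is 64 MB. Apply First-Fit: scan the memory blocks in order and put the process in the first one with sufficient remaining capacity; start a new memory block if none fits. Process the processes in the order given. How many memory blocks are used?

42 MB → memory block 1 (remaining 22 MB)
45 MB → memory block 2 (remaining 19 MB)
57 MB → memory block 3 (remaining 7 MB)
29 MB → memory block 4 (remaining 35 MB)
61 MB → memory block 5 (remaining 3 MB)
38 MB → memory block 6 (remaining 26 MB)
42 MB → memory block 7 (remaining 22 MB)
18 MB → memory block 1 (remaining 4 MB)
56 MB → memory block 8 (remaining 8 MB)
19 MB → memory block 2 (remaining 0 MB)
15 MB → memory block 4 (remaining 20 MB)
28 MB → memory block 9 (remaining 36 MB)
25 MB → memory block 6 (remaining 1 MB)
36 MB → memory block 9 (remaining 0 MB)

9 memory blocks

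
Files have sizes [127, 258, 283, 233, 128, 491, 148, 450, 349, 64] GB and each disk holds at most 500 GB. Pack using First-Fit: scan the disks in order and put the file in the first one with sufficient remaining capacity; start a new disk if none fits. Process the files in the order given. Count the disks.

Put 127 GB in disk 1; 373 GB remain.
Put 258 GB in disk 1; 115 GB remain.
Put 283 GB in disk 2; 217 GB remain.
Put 233 GB in disk 3; 267 GB remain.
Put 128 GB in disk 2; 89 GB remain.
Put 491 GB in disk 4; 9 GB remain.
Put 148 GB in disk 3; 119 GB remain.
Put 450 GB in disk 5; 50 GB remain.
Put 349 GB in disk 6; 151 GB remain.
Put 64 GB in disk 1; 51 GB remain.

6 disks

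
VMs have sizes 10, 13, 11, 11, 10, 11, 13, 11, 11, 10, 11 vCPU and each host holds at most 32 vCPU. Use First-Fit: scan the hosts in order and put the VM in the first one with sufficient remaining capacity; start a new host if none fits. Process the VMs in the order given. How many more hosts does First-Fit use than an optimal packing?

First-Fit: [10,13] [11,11,10] [11,13] [11,11,10] [11] → 5 hosts.
Total size 122 vCPU; any packing needs at least ⌈122/32⌉ = 4 hosts.
An optimal packing achieves that bound: [13,13] [11,11,10] [11,11,10] [11,11,10] → 4 hosts.
Excess: 5 − 4 = 1.

1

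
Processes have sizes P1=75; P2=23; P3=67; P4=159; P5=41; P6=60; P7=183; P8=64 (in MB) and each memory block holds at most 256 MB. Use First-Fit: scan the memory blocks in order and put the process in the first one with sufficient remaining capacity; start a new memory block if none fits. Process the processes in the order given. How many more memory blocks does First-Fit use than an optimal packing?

First-Fit: [75,23,67,41] [159,60] [183,64] → 3 memory blocks.
Total size 672 MB; any packing needs at least ⌈672/256⌉ = 3 memory blocks.
So 3 is already optimal.

0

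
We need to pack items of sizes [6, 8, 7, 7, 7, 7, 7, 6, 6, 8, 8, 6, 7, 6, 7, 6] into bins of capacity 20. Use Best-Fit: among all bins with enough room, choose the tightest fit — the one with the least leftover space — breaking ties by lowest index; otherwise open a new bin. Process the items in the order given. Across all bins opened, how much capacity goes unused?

6 → bin 1 (remaining 14)
8 → bin 1 (remaining 6)
7 → bin 2 (remaining 13)
7 → bin 2 (remaining 6)
7 → bin 3 (remaining 13)
7 → bin 3 (remaining 6)
7 → bin 4 (remaining 13)
6 → bin 1 (remaining 0)
6 → bin 2 (remaining 0)
8 → bin 4 (remaining 5)
8 → bin 5 (remaining 12)
6 → bin 3 (remaining 0)
7 → bin 5 (remaining 5)
6 → bin 6 (remaining 14)
7 → bin 6 (remaining 7)
6 → bin 6 (remaining 1)
6 bins × 20 = 120; used 109; unused 11.

11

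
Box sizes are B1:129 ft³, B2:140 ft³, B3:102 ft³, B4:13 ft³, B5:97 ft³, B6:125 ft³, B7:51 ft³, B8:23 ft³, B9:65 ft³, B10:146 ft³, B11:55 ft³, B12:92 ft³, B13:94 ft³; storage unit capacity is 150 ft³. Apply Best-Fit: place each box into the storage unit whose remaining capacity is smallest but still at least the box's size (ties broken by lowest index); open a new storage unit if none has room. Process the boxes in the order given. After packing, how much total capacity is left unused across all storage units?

218

storage unit 1: place B1 (129 ft³), 21 ft³ left
storage unit 2: place B2 (140 ft³), 10 ft³ left
storage unit 3: place B3 (102 ft³), 48 ft³ left
storage unit 1: place B4 (13 ft³), 8 ft³ left
storage unit 4: place B5 (97 ft³), 53 ft³ left
storage unit 5: place B6 (125 ft³), 25 ft³ left
storage unit 4: place B7 (51 ft³), 2 ft³ left
storage unit 5: place B8 (23 ft³), 2 ft³ left
storage unit 6: place B9 (65 ft³), 85 ft³ left
storage unit 7: place B10 (146 ft³), 4 ft³ left
storage unit 6: place B11 (55 ft³), 30 ft³ left
storage unit 8: place B12 (92 ft³), 58 ft³ left
storage unit 9: place B13 (94 ft³), 56 ft³ left
9 storage units × 150 ft³ = 1350 ft³; used 1132 ft³; unused 218 ft³.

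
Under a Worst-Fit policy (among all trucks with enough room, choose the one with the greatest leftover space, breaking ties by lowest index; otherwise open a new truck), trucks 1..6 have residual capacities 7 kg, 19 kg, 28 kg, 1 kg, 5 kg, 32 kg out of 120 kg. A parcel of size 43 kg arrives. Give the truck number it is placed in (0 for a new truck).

No truck has ≥ 43 kg free, so a new truck is opened.

0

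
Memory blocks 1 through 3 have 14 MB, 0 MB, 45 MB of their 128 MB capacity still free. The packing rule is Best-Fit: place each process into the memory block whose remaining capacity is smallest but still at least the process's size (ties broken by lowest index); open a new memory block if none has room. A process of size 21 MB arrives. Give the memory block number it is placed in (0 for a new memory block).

Memory blocks with room: memory block 3 (45 MB).
Tightest fit is memory block 3 with 45 MB free.

3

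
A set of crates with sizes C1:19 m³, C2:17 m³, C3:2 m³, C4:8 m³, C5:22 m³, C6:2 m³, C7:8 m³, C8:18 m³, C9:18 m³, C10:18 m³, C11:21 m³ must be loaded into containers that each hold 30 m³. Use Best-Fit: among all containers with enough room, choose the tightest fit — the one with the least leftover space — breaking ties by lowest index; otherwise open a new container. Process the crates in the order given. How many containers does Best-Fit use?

Put C1 (19 m³) in container 1; 11 m³ remain.
Put C2 (17 m³) in container 2; 13 m³ remain.
Put C3 (2 m³) in container 1; 9 m³ remain.
Put C4 (8 m³) in container 1; 1 m³ remain.
Put C5 (22 m³) in container 3; 8 m³ remain.
Put C6 (2 m³) in container 3; 6 m³ remain.
Put C7 (8 m³) in container 2; 5 m³ remain.
Put C8 (18 m³) in container 4; 12 m³ remain.
Put C9 (18 m³) in container 5; 12 m³ remain.
Put C10 (18 m³) in container 6; 12 m³ remain.
Put C11 (21 m³) in container 7; 9 m³ remain.

7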